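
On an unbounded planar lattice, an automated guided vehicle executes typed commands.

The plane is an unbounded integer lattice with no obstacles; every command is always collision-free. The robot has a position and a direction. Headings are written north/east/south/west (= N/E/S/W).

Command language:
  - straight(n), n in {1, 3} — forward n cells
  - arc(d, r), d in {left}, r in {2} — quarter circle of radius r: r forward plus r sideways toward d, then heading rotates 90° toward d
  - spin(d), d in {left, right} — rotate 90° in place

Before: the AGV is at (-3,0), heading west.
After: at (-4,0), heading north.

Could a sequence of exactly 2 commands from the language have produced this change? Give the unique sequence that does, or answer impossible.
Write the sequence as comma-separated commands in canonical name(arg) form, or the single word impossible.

key: running spin(right) before straight(1) would end elsewhere — order is forced
start: at (-3,0), heading west
t=1 straight(1) ⇒ at (-4,0), heading west
t=2 spin(right) ⇒ at (-4,0), heading north
all 25 alternatives checked — unique.

straight(1), spin(right)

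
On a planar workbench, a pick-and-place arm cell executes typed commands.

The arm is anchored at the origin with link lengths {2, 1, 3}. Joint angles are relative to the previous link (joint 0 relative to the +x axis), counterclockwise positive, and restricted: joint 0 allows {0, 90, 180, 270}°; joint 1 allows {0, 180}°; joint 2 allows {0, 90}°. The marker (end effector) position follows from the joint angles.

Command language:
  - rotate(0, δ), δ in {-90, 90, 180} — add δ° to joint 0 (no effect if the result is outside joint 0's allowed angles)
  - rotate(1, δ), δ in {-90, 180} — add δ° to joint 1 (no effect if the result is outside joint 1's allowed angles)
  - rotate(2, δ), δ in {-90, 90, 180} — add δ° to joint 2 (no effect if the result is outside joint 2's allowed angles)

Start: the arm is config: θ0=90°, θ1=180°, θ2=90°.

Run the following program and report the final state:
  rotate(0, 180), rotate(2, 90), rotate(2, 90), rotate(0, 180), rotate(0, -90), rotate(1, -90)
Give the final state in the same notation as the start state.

config: θ0=0°, θ1=180°, θ2=90°

from: config: θ0=90°, θ1=180°, θ2=90°
t=1 rotate(0, 180) ⇒ config: θ0=270°, θ1=180°, θ2=90°
t=2 rotate(2, 90) ⇒ config: θ0=270°, θ1=180°, θ2=90°
t=3 rotate(2, 90) ⇒ config: θ0=270°, θ1=180°, θ2=90°
t=4 rotate(0, 180) ⇒ config: θ0=90°, θ1=180°, θ2=90°
t=5 rotate(0, -90) ⇒ config: θ0=0°, θ1=180°, θ2=90°
t=6 rotate(1, -90) ⇒ config: θ0=0°, θ1=180°, θ2=90°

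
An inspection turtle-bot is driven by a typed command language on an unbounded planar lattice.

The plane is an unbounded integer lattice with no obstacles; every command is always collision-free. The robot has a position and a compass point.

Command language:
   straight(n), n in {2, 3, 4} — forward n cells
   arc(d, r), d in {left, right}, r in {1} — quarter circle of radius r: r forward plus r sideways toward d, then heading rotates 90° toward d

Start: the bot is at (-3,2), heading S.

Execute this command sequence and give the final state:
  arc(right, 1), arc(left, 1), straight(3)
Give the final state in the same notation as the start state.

at (-5,-3), heading S

initial: at (-3,2), heading S
[1] after arc(right, 1): at (-4,1), heading W
[2] after arc(left, 1): at (-5,0), heading S
[3] after straight(3): at (-5,-3), heading S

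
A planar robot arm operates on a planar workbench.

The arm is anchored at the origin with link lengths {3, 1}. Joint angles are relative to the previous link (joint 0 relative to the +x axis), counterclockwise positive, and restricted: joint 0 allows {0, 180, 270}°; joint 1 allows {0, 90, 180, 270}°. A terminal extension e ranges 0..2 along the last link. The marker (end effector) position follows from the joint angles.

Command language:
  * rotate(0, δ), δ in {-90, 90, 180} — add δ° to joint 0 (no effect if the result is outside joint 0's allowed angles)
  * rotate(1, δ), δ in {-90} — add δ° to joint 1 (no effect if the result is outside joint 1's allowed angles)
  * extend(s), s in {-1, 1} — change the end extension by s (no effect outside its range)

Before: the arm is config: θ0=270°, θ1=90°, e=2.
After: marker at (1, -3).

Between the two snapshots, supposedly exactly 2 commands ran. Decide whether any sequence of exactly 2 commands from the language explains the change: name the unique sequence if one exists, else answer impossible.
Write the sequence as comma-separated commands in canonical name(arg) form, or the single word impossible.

start: config: θ0=270°, θ1=90°, e=2
step 1 (extend(-1)): config: θ0=270°, θ1=90°, e=1
step 2 (extend(-1)): config: θ0=270°, θ1=90°, e=0
no rival 2-sequence matches.

extend(-1), extend(-1)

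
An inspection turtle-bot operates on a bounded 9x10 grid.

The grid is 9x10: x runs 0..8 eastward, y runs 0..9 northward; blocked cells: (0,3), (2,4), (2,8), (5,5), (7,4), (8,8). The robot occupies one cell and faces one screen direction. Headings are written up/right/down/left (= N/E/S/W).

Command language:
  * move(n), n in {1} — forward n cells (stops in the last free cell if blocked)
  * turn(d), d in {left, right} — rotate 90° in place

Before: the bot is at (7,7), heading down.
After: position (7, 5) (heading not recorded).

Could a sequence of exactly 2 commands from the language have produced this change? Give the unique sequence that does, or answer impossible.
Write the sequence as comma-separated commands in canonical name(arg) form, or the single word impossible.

move(1), move(1)

start: at (7,7), heading down
t=1 move(1) ⇒ at (7,6), heading down
t=2 move(1) ⇒ at (7,5), heading down
no other 2-command option fits: unique.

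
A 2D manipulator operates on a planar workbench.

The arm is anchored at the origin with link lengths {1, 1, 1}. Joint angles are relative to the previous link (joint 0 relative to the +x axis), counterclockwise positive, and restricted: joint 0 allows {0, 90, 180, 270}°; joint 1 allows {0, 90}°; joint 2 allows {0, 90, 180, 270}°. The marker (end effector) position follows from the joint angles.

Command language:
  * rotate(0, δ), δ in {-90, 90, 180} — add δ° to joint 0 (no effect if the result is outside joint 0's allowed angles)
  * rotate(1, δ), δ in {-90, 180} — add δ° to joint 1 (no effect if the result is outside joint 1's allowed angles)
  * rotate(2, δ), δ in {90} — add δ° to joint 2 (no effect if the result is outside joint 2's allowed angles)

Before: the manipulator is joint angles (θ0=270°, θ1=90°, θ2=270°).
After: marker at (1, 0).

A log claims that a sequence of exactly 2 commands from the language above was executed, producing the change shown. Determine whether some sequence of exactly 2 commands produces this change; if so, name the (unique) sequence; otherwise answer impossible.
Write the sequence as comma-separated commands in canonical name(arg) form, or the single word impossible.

t0: joint angles (θ0=270°, θ1=90°, θ2=270°)
1. rotate(2, 90) → joint angles (θ0=270°, θ1=90°, θ2=0°)
2. rotate(2, 90) → joint angles (θ0=270°, θ1=90°, θ2=90°)
all 36 alternatives checked — unique.

rotate(2, 90), rotate(2, 90)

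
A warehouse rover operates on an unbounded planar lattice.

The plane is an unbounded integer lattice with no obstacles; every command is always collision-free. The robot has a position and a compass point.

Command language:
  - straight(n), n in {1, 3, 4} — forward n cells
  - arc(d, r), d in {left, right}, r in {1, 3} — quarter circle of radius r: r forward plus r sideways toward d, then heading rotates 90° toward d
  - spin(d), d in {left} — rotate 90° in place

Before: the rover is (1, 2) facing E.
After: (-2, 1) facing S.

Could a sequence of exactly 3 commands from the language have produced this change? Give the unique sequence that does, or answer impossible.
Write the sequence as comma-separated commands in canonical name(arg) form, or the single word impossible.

arc(left, 1), arc(left, 1), arc(left, 3)

key: position moved to (-2,1) AND the heading swung to S — translation plus rotation needed
t0: (1, 2) facing E
step 1 (arc(left, 1)): (2, 3) facing N
step 2 (arc(left, 1)): (1, 4) facing W
step 3 (arc(left, 3)): (-2, 1) facing S
no rival 3-sequence matches.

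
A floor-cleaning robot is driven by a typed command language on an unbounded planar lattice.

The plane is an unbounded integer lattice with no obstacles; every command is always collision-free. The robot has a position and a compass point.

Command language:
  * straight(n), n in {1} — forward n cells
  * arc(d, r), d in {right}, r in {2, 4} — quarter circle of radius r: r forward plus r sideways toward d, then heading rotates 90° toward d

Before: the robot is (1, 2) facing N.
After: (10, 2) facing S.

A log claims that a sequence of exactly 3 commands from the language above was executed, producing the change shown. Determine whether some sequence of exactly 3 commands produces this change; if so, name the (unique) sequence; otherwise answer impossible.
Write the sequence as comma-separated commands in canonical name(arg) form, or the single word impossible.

arc(right, 4), straight(1), arc(right, 4)

key: cell and facing (now S) both changed — the 3 commands mix motion and turning
start: (1, 2) facing N
step 1 (arc(right, 4)): (5, 6) facing E
step 2 (straight(1)): (6, 6) facing E
step 3 (arc(right, 4)): (10, 2) facing S
no rival 3-sequence matches.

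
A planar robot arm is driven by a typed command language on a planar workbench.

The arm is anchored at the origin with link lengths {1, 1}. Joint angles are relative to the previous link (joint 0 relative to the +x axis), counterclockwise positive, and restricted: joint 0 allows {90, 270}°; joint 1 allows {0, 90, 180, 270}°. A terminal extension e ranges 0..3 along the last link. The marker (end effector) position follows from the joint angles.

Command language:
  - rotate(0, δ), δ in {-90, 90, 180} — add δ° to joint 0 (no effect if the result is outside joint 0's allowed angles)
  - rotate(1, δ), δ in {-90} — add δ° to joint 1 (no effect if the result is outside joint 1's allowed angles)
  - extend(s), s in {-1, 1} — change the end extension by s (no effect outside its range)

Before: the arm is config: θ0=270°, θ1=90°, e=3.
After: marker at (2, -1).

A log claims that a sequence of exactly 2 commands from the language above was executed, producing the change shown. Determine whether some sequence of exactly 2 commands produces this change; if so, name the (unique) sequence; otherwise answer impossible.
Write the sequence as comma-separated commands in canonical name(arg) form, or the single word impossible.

initial: config: θ0=270°, θ1=90°, e=3
step 1 (extend(-1)): config: θ0=270°, θ1=90°, e=2
step 2 (extend(-1)): config: θ0=270°, θ1=90°, e=1
no other 2-command option fits: unique.

extend(-1), extend(-1)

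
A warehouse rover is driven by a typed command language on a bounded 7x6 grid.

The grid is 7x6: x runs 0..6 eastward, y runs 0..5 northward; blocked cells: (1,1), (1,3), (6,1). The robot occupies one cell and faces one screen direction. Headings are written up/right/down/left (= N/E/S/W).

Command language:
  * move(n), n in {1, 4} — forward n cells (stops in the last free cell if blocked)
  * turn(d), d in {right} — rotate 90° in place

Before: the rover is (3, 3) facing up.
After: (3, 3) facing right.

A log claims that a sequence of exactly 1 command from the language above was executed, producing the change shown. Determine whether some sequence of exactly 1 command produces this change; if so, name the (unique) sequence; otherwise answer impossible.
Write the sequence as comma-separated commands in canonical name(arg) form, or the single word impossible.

turn(right)

key: parked at (3,3) the whole time — nothing moves the robot
from: (3, 3) facing up
t=1 turn(right) ⇒ (3, 3) facing right
no rival 1-sequence matches.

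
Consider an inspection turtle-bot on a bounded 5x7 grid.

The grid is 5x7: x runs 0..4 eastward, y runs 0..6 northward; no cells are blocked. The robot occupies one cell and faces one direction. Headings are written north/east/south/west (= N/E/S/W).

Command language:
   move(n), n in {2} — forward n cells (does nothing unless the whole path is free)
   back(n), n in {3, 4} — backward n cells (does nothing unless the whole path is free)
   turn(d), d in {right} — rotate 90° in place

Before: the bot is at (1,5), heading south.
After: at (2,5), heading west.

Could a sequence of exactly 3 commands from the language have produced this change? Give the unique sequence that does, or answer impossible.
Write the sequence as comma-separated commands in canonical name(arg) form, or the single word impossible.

key: position moved to (2,5) AND the heading swung to W — translation plus rotation needed
from: at (1,5), heading south
1. turn(right) → at (1,5), heading west
2. back(3) → at (4,5), heading west
3. move(2) → at (2,5), heading west
no rival 3-sequence matches.

turn(right), back(3), move(2)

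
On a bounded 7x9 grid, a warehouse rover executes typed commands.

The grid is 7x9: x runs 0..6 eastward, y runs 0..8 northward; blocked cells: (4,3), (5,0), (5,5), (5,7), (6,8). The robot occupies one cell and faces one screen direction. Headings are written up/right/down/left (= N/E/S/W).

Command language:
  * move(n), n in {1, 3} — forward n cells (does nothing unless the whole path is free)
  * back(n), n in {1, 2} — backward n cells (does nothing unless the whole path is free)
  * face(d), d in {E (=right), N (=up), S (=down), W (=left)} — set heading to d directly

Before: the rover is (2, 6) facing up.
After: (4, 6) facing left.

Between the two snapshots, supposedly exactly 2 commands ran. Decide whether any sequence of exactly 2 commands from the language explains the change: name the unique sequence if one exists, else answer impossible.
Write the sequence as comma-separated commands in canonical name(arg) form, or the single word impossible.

key: position moved to (4,6) AND the heading swung to W — translation plus rotation needed
begin: (2, 6) facing up
[1] after face(W): (2, 6) facing left
[2] after back(2): (4, 6) facing left
no rival 2-sequence matches.

face(W), back(2)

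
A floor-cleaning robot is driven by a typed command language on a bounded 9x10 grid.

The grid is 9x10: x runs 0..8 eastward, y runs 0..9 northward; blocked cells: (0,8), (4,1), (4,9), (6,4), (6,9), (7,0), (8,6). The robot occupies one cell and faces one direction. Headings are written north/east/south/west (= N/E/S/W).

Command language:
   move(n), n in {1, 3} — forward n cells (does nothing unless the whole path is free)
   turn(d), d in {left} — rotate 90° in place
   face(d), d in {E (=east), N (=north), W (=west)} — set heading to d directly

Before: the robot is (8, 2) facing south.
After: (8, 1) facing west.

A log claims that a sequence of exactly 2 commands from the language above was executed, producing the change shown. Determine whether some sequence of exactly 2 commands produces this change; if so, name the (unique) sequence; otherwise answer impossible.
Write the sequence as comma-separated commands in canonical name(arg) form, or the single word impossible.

move(1), face(W)

key: order matters: swapping move(1) and face(W) lands elsewhere
start: (8, 2) facing south
[1] after move(1): (8, 1) facing south
[2] after face(W): (8, 1) facing west
uniquely the one of 36 2-step routes that fits.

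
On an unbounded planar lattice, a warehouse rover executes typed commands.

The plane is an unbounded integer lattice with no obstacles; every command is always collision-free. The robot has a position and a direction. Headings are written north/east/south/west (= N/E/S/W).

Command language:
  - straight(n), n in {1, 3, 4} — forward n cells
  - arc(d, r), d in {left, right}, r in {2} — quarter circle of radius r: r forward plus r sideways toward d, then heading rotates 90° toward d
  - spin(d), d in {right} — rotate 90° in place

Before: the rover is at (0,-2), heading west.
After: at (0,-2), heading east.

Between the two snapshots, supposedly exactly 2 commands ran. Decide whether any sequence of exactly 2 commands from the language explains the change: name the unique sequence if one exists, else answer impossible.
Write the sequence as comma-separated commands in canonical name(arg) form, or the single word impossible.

spin(right), spin(right)

key: parked at (0,-2) the whole time — nothing moves the robot
t0: at (0,-2), heading west
[1] after spin(right): at (0,-2), heading north
[2] after spin(right): at (0,-2), heading east
no other 2-command option fits: unique.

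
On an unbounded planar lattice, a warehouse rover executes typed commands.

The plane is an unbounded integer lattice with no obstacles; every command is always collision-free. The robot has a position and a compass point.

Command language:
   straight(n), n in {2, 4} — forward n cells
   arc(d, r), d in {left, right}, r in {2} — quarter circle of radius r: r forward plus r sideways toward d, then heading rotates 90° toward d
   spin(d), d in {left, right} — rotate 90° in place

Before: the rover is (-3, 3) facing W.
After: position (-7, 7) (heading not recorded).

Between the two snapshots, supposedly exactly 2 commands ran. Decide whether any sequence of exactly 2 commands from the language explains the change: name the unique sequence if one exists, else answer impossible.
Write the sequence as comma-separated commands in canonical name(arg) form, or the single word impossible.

arc(right, 2), arc(left, 2)

key: running arc(left, 2) before arc(right, 2) would end elsewhere — order is forced
t0: (-3, 3) facing W
1. arc(right, 2) → (-5, 5) facing N
2. arc(left, 2) → (-7, 7) facing W
no rival 2-sequence matches.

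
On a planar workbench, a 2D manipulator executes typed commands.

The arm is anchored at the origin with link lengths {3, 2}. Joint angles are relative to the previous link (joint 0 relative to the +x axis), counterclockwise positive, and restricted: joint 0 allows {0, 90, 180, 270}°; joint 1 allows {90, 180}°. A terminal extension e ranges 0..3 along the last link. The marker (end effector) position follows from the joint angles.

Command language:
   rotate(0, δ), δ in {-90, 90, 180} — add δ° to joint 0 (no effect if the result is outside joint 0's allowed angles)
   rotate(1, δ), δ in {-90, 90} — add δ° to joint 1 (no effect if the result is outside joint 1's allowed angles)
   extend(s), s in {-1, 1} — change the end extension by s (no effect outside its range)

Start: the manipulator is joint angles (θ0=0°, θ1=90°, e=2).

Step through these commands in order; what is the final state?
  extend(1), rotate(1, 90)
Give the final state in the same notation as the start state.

joint angles (θ0=0°, θ1=180°, e=3)

start: joint angles (θ0=0°, θ1=90°, e=2)
1. extend(1) → joint angles (θ0=0°, θ1=90°, e=3)
2. rotate(1, 90) → joint angles (θ0=0°, θ1=180°, e=3)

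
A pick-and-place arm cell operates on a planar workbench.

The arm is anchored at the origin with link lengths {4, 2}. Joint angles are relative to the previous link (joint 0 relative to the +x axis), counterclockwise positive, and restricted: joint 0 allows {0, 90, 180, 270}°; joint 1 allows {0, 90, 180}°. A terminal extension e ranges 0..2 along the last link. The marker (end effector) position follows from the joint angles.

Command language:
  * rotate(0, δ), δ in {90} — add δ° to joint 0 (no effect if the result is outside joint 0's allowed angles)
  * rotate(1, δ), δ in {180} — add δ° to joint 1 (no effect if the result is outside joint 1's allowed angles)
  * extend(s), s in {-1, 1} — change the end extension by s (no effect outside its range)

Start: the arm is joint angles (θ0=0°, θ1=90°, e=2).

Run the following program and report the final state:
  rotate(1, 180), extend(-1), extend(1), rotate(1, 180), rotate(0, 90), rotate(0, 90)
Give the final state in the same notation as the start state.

initial: joint angles (θ0=0°, θ1=90°, e=2)
step 1 (rotate(1, 180)): joint angles (θ0=0°, θ1=90°, e=2)
step 2 (extend(-1)): joint angles (θ0=0°, θ1=90°, e=1)
step 3 (extend(1)): joint angles (θ0=0°, θ1=90°, e=2)
step 4 (rotate(1, 180)): joint angles (θ0=0°, θ1=90°, e=2)
step 5 (rotate(0, 90)): joint angles (θ0=90°, θ1=90°, e=2)
step 6 (rotate(0, 90)): joint angles (θ0=180°, θ1=90°, e=2)

joint angles (θ0=180°, θ1=90°, e=2)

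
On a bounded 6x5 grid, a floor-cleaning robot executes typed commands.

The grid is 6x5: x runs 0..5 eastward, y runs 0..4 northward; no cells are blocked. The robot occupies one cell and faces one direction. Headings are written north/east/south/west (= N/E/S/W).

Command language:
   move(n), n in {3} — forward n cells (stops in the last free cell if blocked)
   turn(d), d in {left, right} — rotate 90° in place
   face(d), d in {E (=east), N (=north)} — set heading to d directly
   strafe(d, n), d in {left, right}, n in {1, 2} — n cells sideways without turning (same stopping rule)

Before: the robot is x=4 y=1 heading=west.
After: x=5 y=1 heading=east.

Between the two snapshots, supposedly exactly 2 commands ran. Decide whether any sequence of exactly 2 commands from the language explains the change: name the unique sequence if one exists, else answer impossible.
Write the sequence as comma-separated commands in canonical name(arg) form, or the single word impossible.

key: order matters: swapping face(E) and move(3) lands elsewhere
initial: x=4 y=1 heading=west
t=1 face(E) ⇒ x=4 y=1 heading=east
t=2 move(3) ⇒ x=5 y=1 heading=east
all 81 alternatives checked — unique.

face(E), move(3)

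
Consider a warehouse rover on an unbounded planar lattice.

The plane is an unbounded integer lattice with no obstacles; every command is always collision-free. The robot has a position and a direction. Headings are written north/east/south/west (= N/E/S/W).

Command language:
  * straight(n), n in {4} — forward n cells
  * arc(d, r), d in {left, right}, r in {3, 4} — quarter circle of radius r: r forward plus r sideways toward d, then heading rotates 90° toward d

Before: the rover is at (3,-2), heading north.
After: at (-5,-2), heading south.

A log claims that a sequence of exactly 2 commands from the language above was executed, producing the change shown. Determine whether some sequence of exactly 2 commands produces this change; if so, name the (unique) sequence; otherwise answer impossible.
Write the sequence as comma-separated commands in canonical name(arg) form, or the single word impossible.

arc(left, 4), arc(left, 4)

key: cell and facing (now S) both changed — the 2 commands mix motion and turning
t0: at (3,-2), heading north
step 1 (arc(left, 4)): at (-1,2), heading west
step 2 (arc(left, 4)): at (-5,-2), heading south
no other 2-command option fits: unique.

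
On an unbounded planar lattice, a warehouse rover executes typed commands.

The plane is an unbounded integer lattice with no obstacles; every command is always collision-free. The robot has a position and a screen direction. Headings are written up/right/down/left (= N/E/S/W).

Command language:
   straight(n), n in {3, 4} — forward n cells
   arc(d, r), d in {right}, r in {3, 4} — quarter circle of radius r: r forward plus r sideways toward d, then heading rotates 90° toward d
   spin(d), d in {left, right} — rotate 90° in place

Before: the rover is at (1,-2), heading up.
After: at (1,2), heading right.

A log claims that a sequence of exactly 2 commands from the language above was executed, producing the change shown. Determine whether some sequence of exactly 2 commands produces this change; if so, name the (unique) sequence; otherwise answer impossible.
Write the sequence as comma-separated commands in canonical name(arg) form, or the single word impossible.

key: order matters: swapping straight(4) and spin(right) lands elsewhere
start: at (1,-2), heading up
t=1 straight(4) ⇒ at (1,2), heading up
t=2 spin(right) ⇒ at (1,2), heading right
all 36 alternatives checked — unique.

straight(4), spin(right)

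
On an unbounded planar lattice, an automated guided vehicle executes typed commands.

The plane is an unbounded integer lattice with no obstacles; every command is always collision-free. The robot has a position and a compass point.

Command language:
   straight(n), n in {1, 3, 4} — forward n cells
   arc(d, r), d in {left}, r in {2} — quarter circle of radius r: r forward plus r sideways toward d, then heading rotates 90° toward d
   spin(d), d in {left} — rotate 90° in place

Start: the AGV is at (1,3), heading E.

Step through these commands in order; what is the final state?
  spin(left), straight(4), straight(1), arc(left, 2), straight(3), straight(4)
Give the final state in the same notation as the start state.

initial: at (1,3), heading E
step 1 (spin(left)): at (1,3), heading N
step 2 (straight(4)): at (1,7), heading N
step 3 (straight(1)): at (1,8), heading N
step 4 (arc(left, 2)): at (-1,10), heading W
step 5 (straight(3)): at (-4,10), heading W
step 6 (straight(4)): at (-8,10), heading W

at (-8,10), heading W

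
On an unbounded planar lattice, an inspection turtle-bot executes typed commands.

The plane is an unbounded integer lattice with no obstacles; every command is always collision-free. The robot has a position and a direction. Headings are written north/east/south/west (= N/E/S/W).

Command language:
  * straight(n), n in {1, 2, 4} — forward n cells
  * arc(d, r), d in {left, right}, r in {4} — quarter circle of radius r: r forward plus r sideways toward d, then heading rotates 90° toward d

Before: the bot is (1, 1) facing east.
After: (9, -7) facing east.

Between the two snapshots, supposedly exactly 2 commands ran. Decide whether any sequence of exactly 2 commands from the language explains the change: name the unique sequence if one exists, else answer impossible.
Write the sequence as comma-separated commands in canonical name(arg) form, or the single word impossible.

arc(right, 4), arc(left, 4)

key: running arc(left, 4) before arc(right, 4) would end elsewhere — order is forced
t0: (1, 1) facing east
t=1 arc(right, 4) ⇒ (5, -3) facing south
t=2 arc(left, 4) ⇒ (9, -7) facing east
no other 2-command option fits: unique.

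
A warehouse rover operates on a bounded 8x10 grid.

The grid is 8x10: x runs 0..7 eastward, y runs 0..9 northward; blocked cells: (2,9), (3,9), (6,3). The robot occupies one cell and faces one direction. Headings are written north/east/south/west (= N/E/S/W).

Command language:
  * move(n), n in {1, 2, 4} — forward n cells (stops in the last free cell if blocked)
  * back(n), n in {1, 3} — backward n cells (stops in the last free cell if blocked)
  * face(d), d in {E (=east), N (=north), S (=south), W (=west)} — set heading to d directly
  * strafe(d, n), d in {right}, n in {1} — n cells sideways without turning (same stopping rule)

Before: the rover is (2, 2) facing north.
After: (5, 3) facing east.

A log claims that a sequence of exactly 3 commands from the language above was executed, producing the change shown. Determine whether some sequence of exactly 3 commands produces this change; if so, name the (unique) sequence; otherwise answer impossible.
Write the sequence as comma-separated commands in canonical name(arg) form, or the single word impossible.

key: cell and facing (now E) both changed — the 3 commands mix motion and turning
begin: (2, 2) facing north
1. move(1) → (2, 3) facing north
2. face(E) → (2, 3) facing east
3. move(4) → (5, 3) facing east
uniquely the one of 1000 3-step routes that fits.

move(1), face(E), move(4)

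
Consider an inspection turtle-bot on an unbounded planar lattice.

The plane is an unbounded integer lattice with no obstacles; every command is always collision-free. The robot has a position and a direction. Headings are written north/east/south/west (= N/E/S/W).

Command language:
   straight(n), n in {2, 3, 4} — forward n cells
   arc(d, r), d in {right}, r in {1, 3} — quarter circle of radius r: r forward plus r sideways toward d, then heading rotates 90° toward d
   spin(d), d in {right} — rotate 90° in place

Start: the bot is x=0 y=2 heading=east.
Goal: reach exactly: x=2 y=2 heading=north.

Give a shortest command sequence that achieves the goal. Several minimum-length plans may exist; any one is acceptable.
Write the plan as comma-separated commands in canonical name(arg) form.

begin: x=0 y=2 heading=east
step 1 (straight(4)): x=4 y=2 heading=east
step 2 (spin(right)): x=4 y=2 heading=south
step 3 (arc(right, 1)): x=3 y=1 heading=west
step 4 (arc(right, 1)): x=2 y=2 heading=north
shorter routes all fall short; 4 is best.

straight(4), spin(right), arc(right, 1), arc(right, 1)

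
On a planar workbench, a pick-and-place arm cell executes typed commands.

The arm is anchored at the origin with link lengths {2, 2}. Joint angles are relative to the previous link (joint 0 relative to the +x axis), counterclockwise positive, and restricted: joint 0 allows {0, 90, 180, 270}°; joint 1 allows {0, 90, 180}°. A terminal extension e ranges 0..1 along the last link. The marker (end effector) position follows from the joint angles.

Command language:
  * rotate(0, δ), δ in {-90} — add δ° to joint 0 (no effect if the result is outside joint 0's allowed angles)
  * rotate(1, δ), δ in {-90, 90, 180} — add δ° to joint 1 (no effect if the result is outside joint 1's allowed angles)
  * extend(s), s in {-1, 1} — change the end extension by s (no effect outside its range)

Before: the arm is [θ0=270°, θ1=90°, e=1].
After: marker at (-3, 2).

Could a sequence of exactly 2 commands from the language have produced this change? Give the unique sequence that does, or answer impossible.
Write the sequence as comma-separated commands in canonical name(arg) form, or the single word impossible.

start: [θ0=270°, θ1=90°, e=1]
[1] after rotate(0, -90): [θ0=180°, θ1=90°, e=1]
[2] after rotate(0, -90): [θ0=90°, θ1=90°, e=1]
no rival 2-sequence matches.

rotate(0, -90), rotate(0, -90)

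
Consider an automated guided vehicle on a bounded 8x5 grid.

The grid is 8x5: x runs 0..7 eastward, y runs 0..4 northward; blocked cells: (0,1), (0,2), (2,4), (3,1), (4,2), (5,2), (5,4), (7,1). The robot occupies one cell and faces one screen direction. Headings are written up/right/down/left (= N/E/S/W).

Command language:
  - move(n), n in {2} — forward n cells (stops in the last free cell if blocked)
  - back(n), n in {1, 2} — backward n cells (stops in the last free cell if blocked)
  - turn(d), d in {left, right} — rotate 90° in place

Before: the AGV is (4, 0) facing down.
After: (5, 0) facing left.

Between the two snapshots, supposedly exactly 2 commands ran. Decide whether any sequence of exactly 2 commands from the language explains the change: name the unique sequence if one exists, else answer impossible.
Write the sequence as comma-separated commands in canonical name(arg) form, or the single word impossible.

turn(right), back(1)

key: running back(1) before turn(right) would end elsewhere — order is forced
begin: (4, 0) facing down
t=1 turn(right) ⇒ (4, 0) facing left
t=2 back(1) ⇒ (5, 0) facing left
no rival 2-sequence matches.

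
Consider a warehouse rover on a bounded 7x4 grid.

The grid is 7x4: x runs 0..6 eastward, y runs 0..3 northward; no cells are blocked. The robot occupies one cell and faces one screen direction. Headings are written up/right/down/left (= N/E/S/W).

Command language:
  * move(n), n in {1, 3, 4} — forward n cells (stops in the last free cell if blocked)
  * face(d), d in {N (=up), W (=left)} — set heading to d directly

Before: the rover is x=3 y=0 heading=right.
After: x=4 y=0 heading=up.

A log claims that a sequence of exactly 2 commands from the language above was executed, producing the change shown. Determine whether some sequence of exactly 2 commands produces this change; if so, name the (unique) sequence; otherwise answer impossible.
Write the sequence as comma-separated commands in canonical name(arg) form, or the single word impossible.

key: cell and facing (now N) both changed — the 2 commands mix motion and turning
begin: x=3 y=0 heading=right
[1] after move(1): x=4 y=0 heading=right
[2] after face(N): x=4 y=0 heading=up
no other 2-command option fits: unique.

move(1), face(N)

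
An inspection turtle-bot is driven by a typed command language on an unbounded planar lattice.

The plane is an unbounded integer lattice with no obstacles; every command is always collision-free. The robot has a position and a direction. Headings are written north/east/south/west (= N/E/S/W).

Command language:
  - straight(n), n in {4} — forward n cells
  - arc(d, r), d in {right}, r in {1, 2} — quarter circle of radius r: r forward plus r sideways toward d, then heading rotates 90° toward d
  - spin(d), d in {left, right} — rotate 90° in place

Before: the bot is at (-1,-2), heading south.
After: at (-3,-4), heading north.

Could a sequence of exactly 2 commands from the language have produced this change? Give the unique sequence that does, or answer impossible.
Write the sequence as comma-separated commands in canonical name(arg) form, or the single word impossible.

key: cell and facing (now N) both changed — the 2 commands mix motion and turning
from: at (-1,-2), heading south
[1] after arc(right, 2): at (-3,-4), heading west
[2] after spin(right): at (-3,-4), heading north
no other 2-command option fits: unique.

arc(right, 2), spin(right)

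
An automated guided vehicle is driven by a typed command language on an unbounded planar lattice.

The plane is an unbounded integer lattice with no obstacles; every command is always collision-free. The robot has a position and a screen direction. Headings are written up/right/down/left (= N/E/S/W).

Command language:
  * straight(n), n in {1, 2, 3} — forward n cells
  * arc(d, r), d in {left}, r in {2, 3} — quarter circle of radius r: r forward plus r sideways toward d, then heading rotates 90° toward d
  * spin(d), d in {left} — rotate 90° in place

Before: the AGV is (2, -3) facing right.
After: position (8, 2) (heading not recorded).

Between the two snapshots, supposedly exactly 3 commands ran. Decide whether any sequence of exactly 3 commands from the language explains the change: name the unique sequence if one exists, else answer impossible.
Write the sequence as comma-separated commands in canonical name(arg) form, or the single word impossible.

straight(3), arc(left, 3), straight(2)

key: running straight(2) before straight(3) would end elsewhere — order is forced
begin: (2, -3) facing right
[1] after straight(3): (5, -3) facing right
[2] after arc(left, 3): (8, 0) facing up
[3] after straight(2): (8, 2) facing up
uniquely the one of 216 3-step routes that fits.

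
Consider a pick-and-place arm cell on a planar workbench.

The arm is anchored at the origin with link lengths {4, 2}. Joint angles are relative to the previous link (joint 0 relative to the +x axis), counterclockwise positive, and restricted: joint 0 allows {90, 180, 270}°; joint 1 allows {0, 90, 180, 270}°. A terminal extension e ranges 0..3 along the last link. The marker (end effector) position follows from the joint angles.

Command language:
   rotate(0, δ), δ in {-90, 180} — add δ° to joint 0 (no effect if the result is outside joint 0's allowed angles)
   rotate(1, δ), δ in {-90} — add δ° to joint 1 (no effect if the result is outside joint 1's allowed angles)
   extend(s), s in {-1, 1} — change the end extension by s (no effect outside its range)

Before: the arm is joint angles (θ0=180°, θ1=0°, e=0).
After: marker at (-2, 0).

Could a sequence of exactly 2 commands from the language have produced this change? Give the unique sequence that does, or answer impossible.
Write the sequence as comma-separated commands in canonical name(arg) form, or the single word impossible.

rotate(1, -90), rotate(1, -90)

t0: joint angles (θ0=180°, θ1=0°, e=0)
[1] after rotate(1, -90): joint angles (θ0=180°, θ1=270°, e=0)
[2] after rotate(1, -90): joint angles (θ0=180°, θ1=180°, e=0)
no other 2-command option fits: unique.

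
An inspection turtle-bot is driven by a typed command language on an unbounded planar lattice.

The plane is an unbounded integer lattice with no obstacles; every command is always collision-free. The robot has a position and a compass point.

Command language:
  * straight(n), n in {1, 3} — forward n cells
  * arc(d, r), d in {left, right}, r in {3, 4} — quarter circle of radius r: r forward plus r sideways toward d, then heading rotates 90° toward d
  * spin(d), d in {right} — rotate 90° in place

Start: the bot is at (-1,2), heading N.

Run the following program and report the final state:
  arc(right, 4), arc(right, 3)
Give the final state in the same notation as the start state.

initial: at (-1,2), heading N
[1] after arc(right, 4): at (3,6), heading E
[2] after arc(right, 3): at (6,3), heading S

at (6,3), heading S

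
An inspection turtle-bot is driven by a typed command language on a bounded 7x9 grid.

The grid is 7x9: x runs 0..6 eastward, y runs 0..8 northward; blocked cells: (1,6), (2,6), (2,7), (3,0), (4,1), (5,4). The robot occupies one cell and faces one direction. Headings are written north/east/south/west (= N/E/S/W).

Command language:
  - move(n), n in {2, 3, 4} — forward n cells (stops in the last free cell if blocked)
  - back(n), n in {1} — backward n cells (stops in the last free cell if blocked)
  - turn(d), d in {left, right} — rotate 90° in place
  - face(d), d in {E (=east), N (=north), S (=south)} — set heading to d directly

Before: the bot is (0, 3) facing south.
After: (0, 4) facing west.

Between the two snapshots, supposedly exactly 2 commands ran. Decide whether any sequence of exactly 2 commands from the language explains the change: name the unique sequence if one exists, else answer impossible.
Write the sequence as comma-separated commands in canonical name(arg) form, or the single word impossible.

back(1), turn(right)

key: running turn(right) before back(1) would end elsewhere — order is forced
initial: (0, 3) facing south
[1] after back(1): (0, 4) facing south
[2] after turn(right): (0, 4) facing west
uniquely the one of 81 2-step routes that fits.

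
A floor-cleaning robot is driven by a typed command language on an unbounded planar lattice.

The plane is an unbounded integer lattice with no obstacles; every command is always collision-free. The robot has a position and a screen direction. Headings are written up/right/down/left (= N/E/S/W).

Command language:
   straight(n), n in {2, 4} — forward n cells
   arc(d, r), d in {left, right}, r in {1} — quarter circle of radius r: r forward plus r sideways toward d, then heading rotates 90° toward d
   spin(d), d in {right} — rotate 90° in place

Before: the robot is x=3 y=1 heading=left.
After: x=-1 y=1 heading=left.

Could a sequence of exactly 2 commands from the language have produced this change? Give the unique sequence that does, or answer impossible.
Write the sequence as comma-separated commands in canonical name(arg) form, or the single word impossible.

key: still facing W at the end — nothing in the sequence rotates
t0: x=3 y=1 heading=left
[1] after straight(2): x=1 y=1 heading=left
[2] after straight(2): x=-1 y=1 heading=left
all 25 alternatives checked — unique.

straight(2), straight(2)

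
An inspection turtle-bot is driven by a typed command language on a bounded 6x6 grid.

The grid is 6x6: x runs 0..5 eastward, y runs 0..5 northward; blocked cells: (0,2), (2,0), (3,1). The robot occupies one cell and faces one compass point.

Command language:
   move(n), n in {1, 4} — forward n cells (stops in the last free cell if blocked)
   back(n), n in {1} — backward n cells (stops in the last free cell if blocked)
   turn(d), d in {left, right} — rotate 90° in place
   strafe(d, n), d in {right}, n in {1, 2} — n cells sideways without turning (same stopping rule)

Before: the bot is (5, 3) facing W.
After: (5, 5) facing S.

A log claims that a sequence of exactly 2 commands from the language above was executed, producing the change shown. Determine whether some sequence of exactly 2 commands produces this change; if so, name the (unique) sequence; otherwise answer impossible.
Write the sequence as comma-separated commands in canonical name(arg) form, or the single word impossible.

key: running turn(left) before strafe(right, 2) would end elsewhere — order is forced
from: (5, 3) facing W
t=1 strafe(right, 2) ⇒ (5, 5) facing W
t=2 turn(left) ⇒ (5, 5) facing S
no other 2-command option fits: unique.

strafe(right, 2), turn(left)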